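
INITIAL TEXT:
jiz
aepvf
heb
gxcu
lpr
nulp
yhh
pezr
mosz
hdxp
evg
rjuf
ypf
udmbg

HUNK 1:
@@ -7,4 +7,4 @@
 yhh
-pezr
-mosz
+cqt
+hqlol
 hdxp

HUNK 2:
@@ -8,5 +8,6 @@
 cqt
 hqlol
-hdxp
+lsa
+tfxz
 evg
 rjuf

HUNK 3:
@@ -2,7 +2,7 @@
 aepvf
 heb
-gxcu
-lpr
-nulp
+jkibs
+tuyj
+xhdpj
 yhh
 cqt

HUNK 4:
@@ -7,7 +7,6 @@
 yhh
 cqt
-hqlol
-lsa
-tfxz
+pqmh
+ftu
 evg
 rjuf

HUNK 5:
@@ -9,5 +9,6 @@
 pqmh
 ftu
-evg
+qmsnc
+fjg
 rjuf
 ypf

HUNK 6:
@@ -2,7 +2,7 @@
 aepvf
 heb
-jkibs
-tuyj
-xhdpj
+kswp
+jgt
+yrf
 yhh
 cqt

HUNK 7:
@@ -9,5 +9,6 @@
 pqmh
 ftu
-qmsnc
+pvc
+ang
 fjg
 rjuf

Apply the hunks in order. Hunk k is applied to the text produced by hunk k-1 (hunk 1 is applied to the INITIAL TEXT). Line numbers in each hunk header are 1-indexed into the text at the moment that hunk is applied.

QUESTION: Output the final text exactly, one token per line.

Hunk 1: at line 7 remove [pezr,mosz] add [cqt,hqlol] -> 14 lines: jiz aepvf heb gxcu lpr nulp yhh cqt hqlol hdxp evg rjuf ypf udmbg
Hunk 2: at line 8 remove [hdxp] add [lsa,tfxz] -> 15 lines: jiz aepvf heb gxcu lpr nulp yhh cqt hqlol lsa tfxz evg rjuf ypf udmbg
Hunk 3: at line 2 remove [gxcu,lpr,nulp] add [jkibs,tuyj,xhdpj] -> 15 lines: jiz aepvf heb jkibs tuyj xhdpj yhh cqt hqlol lsa tfxz evg rjuf ypf udmbg
Hunk 4: at line 7 remove [hqlol,lsa,tfxz] add [pqmh,ftu] -> 14 lines: jiz aepvf heb jkibs tuyj xhdpj yhh cqt pqmh ftu evg rjuf ypf udmbg
Hunk 5: at line 9 remove [evg] add [qmsnc,fjg] -> 15 lines: jiz aepvf heb jkibs tuyj xhdpj yhh cqt pqmh ftu qmsnc fjg rjuf ypf udmbg
Hunk 6: at line 2 remove [jkibs,tuyj,xhdpj] add [kswp,jgt,yrf] -> 15 lines: jiz aepvf heb kswp jgt yrf yhh cqt pqmh ftu qmsnc fjg rjuf ypf udmbg
Hunk 7: at line 9 remove [qmsnc] add [pvc,ang] -> 16 lines: jiz aepvf heb kswp jgt yrf yhh cqt pqmh ftu pvc ang fjg rjuf ypf udmbg

Answer: jiz
aepvf
heb
kswp
jgt
yrf
yhh
cqt
pqmh
ftu
pvc
ang
fjg
rjuf
ypf
udmbg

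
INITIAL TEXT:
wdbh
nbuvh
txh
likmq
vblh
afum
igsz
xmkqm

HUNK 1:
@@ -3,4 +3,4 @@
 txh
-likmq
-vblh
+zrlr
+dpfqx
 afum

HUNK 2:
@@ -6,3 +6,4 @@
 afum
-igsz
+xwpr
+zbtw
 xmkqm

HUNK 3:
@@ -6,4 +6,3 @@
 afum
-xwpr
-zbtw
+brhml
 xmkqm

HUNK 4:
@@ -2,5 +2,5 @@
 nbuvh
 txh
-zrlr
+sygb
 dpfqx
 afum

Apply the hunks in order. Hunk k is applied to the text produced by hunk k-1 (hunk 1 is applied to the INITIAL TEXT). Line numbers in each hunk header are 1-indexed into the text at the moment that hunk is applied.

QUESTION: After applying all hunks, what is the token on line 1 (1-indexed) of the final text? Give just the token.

Hunk 1: at line 3 remove [likmq,vblh] add [zrlr,dpfqx] -> 8 lines: wdbh nbuvh txh zrlr dpfqx afum igsz xmkqm
Hunk 2: at line 6 remove [igsz] add [xwpr,zbtw] -> 9 lines: wdbh nbuvh txh zrlr dpfqx afum xwpr zbtw xmkqm
Hunk 3: at line 6 remove [xwpr,zbtw] add [brhml] -> 8 lines: wdbh nbuvh txh zrlr dpfqx afum brhml xmkqm
Hunk 4: at line 2 remove [zrlr] add [sygb] -> 8 lines: wdbh nbuvh txh sygb dpfqx afum brhml xmkqm
Final line 1: wdbh

Answer: wdbh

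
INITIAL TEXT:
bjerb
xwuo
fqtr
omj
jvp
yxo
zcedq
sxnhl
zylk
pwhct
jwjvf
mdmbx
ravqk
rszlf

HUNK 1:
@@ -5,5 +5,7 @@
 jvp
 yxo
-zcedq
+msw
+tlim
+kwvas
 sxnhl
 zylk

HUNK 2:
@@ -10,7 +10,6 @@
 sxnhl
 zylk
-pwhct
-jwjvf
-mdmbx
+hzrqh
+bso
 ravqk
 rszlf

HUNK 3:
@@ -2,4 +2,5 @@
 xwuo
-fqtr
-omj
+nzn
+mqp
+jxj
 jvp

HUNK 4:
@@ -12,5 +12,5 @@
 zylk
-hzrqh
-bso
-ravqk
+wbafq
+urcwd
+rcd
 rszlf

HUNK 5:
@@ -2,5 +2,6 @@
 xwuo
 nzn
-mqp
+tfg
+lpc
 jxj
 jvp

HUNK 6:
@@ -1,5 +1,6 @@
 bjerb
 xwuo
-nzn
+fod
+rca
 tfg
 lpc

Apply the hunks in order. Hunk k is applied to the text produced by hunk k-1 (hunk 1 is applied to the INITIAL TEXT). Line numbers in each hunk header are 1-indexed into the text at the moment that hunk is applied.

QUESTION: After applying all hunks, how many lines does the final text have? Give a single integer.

Hunk 1: at line 5 remove [zcedq] add [msw,tlim,kwvas] -> 16 lines: bjerb xwuo fqtr omj jvp yxo msw tlim kwvas sxnhl zylk pwhct jwjvf mdmbx ravqk rszlf
Hunk 2: at line 10 remove [pwhct,jwjvf,mdmbx] add [hzrqh,bso] -> 15 lines: bjerb xwuo fqtr omj jvp yxo msw tlim kwvas sxnhl zylk hzrqh bso ravqk rszlf
Hunk 3: at line 2 remove [fqtr,omj] add [nzn,mqp,jxj] -> 16 lines: bjerb xwuo nzn mqp jxj jvp yxo msw tlim kwvas sxnhl zylk hzrqh bso ravqk rszlf
Hunk 4: at line 12 remove [hzrqh,bso,ravqk] add [wbafq,urcwd,rcd] -> 16 lines: bjerb xwuo nzn mqp jxj jvp yxo msw tlim kwvas sxnhl zylk wbafq urcwd rcd rszlf
Hunk 5: at line 2 remove [mqp] add [tfg,lpc] -> 17 lines: bjerb xwuo nzn tfg lpc jxj jvp yxo msw tlim kwvas sxnhl zylk wbafq urcwd rcd rszlf
Hunk 6: at line 1 remove [nzn] add [fod,rca] -> 18 lines: bjerb xwuo fod rca tfg lpc jxj jvp yxo msw tlim kwvas sxnhl zylk wbafq urcwd rcd rszlf
Final line count: 18

Answer: 18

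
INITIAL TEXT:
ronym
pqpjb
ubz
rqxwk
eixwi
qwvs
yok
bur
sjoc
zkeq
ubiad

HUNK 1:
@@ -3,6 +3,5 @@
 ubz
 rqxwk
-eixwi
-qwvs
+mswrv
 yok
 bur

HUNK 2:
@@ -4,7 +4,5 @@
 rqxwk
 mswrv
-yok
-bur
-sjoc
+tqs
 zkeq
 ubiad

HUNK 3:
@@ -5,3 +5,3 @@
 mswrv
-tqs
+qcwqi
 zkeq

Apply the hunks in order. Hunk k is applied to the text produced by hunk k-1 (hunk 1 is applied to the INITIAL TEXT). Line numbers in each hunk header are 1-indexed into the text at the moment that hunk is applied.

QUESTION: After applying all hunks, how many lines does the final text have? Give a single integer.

Hunk 1: at line 3 remove [eixwi,qwvs] add [mswrv] -> 10 lines: ronym pqpjb ubz rqxwk mswrv yok bur sjoc zkeq ubiad
Hunk 2: at line 4 remove [yok,bur,sjoc] add [tqs] -> 8 lines: ronym pqpjb ubz rqxwk mswrv tqs zkeq ubiad
Hunk 3: at line 5 remove [tqs] add [qcwqi] -> 8 lines: ronym pqpjb ubz rqxwk mswrv qcwqi zkeq ubiad
Final line count: 8

Answer: 8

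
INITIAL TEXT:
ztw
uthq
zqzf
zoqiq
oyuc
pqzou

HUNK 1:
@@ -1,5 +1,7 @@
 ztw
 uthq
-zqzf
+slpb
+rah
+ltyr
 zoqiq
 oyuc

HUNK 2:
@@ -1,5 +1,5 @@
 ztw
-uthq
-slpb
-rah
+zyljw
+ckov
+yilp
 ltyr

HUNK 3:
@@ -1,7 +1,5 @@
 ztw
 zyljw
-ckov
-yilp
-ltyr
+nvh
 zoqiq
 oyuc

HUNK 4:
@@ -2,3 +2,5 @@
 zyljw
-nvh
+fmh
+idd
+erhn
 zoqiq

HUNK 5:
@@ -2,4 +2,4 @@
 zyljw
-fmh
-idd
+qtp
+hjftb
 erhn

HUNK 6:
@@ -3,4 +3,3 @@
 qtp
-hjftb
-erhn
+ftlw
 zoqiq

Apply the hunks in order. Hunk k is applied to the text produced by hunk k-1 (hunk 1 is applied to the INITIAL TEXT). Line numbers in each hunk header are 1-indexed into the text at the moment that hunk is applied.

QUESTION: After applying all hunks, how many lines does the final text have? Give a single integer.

Answer: 7

Derivation:
Hunk 1: at line 1 remove [zqzf] add [slpb,rah,ltyr] -> 8 lines: ztw uthq slpb rah ltyr zoqiq oyuc pqzou
Hunk 2: at line 1 remove [uthq,slpb,rah] add [zyljw,ckov,yilp] -> 8 lines: ztw zyljw ckov yilp ltyr zoqiq oyuc pqzou
Hunk 3: at line 1 remove [ckov,yilp,ltyr] add [nvh] -> 6 lines: ztw zyljw nvh zoqiq oyuc pqzou
Hunk 4: at line 2 remove [nvh] add [fmh,idd,erhn] -> 8 lines: ztw zyljw fmh idd erhn zoqiq oyuc pqzou
Hunk 5: at line 2 remove [fmh,idd] add [qtp,hjftb] -> 8 lines: ztw zyljw qtp hjftb erhn zoqiq oyuc pqzou
Hunk 6: at line 3 remove [hjftb,erhn] add [ftlw] -> 7 lines: ztw zyljw qtp ftlw zoqiq oyuc pqzou
Final line count: 7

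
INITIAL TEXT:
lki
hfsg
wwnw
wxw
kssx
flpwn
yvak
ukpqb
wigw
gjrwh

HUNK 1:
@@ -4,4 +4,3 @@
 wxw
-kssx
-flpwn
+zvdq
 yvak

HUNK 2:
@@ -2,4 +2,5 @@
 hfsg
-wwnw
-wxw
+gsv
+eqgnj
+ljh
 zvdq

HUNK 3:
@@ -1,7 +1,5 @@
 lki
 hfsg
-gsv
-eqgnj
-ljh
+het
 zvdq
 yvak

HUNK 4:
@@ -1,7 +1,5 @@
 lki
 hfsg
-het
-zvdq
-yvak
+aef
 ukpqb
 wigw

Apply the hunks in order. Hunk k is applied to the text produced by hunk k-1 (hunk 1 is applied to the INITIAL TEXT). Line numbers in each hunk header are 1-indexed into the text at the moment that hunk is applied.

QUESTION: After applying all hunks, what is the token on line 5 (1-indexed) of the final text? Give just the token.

Hunk 1: at line 4 remove [kssx,flpwn] add [zvdq] -> 9 lines: lki hfsg wwnw wxw zvdq yvak ukpqb wigw gjrwh
Hunk 2: at line 2 remove [wwnw,wxw] add [gsv,eqgnj,ljh] -> 10 lines: lki hfsg gsv eqgnj ljh zvdq yvak ukpqb wigw gjrwh
Hunk 3: at line 1 remove [gsv,eqgnj,ljh] add [het] -> 8 lines: lki hfsg het zvdq yvak ukpqb wigw gjrwh
Hunk 4: at line 1 remove [het,zvdq,yvak] add [aef] -> 6 lines: lki hfsg aef ukpqb wigw gjrwh
Final line 5: wigw

Answer: wigw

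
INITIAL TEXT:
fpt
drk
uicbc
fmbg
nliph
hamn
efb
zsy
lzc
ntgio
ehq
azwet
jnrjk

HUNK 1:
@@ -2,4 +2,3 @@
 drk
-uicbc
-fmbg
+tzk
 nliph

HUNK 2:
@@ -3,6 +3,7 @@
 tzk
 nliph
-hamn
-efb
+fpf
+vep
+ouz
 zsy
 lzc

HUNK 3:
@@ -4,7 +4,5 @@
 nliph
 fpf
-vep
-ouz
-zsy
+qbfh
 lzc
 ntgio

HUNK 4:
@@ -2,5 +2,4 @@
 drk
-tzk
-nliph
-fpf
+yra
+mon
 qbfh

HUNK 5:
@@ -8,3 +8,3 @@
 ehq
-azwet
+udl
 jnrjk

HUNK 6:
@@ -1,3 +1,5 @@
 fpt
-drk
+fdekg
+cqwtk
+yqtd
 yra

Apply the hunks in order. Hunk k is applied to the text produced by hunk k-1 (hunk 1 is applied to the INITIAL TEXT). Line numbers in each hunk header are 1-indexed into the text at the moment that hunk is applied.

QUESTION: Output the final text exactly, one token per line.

Hunk 1: at line 2 remove [uicbc,fmbg] add [tzk] -> 12 lines: fpt drk tzk nliph hamn efb zsy lzc ntgio ehq azwet jnrjk
Hunk 2: at line 3 remove [hamn,efb] add [fpf,vep,ouz] -> 13 lines: fpt drk tzk nliph fpf vep ouz zsy lzc ntgio ehq azwet jnrjk
Hunk 3: at line 4 remove [vep,ouz,zsy] add [qbfh] -> 11 lines: fpt drk tzk nliph fpf qbfh lzc ntgio ehq azwet jnrjk
Hunk 4: at line 2 remove [tzk,nliph,fpf] add [yra,mon] -> 10 lines: fpt drk yra mon qbfh lzc ntgio ehq azwet jnrjk
Hunk 5: at line 8 remove [azwet] add [udl] -> 10 lines: fpt drk yra mon qbfh lzc ntgio ehq udl jnrjk
Hunk 6: at line 1 remove [drk] add [fdekg,cqwtk,yqtd] -> 12 lines: fpt fdekg cqwtk yqtd yra mon qbfh lzc ntgio ehq udl jnrjk

Answer: fpt
fdekg
cqwtk
yqtd
yra
mon
qbfh
lzc
ntgio
ehq
udl
jnrjk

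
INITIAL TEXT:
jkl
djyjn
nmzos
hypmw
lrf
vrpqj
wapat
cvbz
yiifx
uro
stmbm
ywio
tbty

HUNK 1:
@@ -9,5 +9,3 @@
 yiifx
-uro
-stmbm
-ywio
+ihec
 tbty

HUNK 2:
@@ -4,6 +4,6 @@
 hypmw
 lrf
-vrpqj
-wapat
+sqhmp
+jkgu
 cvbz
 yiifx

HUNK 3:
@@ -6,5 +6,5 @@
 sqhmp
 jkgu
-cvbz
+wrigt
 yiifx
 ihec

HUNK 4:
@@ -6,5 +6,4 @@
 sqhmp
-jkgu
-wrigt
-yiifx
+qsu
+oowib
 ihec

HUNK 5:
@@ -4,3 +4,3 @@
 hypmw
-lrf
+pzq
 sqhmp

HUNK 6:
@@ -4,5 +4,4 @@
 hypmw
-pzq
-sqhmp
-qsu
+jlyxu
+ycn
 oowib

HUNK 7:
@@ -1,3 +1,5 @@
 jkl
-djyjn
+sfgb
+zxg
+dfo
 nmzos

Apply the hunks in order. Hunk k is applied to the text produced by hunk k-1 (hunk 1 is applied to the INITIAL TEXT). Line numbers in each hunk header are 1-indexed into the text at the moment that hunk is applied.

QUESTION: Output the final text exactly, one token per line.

Answer: jkl
sfgb
zxg
dfo
nmzos
hypmw
jlyxu
ycn
oowib
ihec
tbty

Derivation:
Hunk 1: at line 9 remove [uro,stmbm,ywio] add [ihec] -> 11 lines: jkl djyjn nmzos hypmw lrf vrpqj wapat cvbz yiifx ihec tbty
Hunk 2: at line 4 remove [vrpqj,wapat] add [sqhmp,jkgu] -> 11 lines: jkl djyjn nmzos hypmw lrf sqhmp jkgu cvbz yiifx ihec tbty
Hunk 3: at line 6 remove [cvbz] add [wrigt] -> 11 lines: jkl djyjn nmzos hypmw lrf sqhmp jkgu wrigt yiifx ihec tbty
Hunk 4: at line 6 remove [jkgu,wrigt,yiifx] add [qsu,oowib] -> 10 lines: jkl djyjn nmzos hypmw lrf sqhmp qsu oowib ihec tbty
Hunk 5: at line 4 remove [lrf] add [pzq] -> 10 lines: jkl djyjn nmzos hypmw pzq sqhmp qsu oowib ihec tbty
Hunk 6: at line 4 remove [pzq,sqhmp,qsu] add [jlyxu,ycn] -> 9 lines: jkl djyjn nmzos hypmw jlyxu ycn oowib ihec tbty
Hunk 7: at line 1 remove [djyjn] add [sfgb,zxg,dfo] -> 11 lines: jkl sfgb zxg dfo nmzos hypmw jlyxu ycn oowib ihec tbty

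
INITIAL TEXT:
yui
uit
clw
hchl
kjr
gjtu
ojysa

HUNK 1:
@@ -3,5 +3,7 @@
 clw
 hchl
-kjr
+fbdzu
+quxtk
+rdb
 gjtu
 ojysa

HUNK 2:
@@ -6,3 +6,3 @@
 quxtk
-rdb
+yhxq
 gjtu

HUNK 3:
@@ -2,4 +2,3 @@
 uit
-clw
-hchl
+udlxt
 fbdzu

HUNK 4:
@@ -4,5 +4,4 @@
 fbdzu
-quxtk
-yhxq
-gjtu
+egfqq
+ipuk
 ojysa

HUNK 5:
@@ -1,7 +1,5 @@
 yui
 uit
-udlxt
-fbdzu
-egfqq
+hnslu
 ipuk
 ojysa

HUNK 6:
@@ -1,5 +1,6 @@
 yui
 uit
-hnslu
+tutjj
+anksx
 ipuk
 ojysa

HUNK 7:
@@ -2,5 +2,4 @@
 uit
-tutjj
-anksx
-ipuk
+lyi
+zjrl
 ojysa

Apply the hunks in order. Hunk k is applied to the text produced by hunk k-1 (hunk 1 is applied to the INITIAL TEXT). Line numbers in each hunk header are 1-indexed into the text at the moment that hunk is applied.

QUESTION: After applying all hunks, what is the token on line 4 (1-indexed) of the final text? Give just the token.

Hunk 1: at line 3 remove [kjr] add [fbdzu,quxtk,rdb] -> 9 lines: yui uit clw hchl fbdzu quxtk rdb gjtu ojysa
Hunk 2: at line 6 remove [rdb] add [yhxq] -> 9 lines: yui uit clw hchl fbdzu quxtk yhxq gjtu ojysa
Hunk 3: at line 2 remove [clw,hchl] add [udlxt] -> 8 lines: yui uit udlxt fbdzu quxtk yhxq gjtu ojysa
Hunk 4: at line 4 remove [quxtk,yhxq,gjtu] add [egfqq,ipuk] -> 7 lines: yui uit udlxt fbdzu egfqq ipuk ojysa
Hunk 5: at line 1 remove [udlxt,fbdzu,egfqq] add [hnslu] -> 5 lines: yui uit hnslu ipuk ojysa
Hunk 6: at line 1 remove [hnslu] add [tutjj,anksx] -> 6 lines: yui uit tutjj anksx ipuk ojysa
Hunk 7: at line 2 remove [tutjj,anksx,ipuk] add [lyi,zjrl] -> 5 lines: yui uit lyi zjrl ojysa
Final line 4: zjrl

Answer: zjrl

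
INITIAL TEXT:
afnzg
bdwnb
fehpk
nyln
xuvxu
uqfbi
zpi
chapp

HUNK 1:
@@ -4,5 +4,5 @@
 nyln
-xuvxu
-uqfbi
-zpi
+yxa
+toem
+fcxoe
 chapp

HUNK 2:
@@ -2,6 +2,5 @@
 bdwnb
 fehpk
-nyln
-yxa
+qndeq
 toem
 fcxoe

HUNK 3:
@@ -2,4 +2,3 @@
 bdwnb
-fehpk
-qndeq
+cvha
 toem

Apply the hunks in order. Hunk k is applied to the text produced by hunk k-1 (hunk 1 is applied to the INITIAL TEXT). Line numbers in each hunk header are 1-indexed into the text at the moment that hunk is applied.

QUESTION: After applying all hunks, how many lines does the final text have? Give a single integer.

Hunk 1: at line 4 remove [xuvxu,uqfbi,zpi] add [yxa,toem,fcxoe] -> 8 lines: afnzg bdwnb fehpk nyln yxa toem fcxoe chapp
Hunk 2: at line 2 remove [nyln,yxa] add [qndeq] -> 7 lines: afnzg bdwnb fehpk qndeq toem fcxoe chapp
Hunk 3: at line 2 remove [fehpk,qndeq] add [cvha] -> 6 lines: afnzg bdwnb cvha toem fcxoe chapp
Final line count: 6

Answer: 6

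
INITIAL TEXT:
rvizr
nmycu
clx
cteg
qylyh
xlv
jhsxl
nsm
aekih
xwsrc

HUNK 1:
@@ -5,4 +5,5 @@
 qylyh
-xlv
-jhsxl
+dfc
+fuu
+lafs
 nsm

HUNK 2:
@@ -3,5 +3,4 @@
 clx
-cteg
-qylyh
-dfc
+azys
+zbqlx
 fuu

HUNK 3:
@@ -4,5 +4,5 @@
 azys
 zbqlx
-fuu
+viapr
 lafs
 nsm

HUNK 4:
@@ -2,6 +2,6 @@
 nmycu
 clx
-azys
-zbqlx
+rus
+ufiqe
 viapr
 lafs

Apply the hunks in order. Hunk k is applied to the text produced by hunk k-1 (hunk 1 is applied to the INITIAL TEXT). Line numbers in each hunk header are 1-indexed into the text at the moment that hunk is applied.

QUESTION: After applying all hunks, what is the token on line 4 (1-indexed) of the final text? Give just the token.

Answer: rus

Derivation:
Hunk 1: at line 5 remove [xlv,jhsxl] add [dfc,fuu,lafs] -> 11 lines: rvizr nmycu clx cteg qylyh dfc fuu lafs nsm aekih xwsrc
Hunk 2: at line 3 remove [cteg,qylyh,dfc] add [azys,zbqlx] -> 10 lines: rvizr nmycu clx azys zbqlx fuu lafs nsm aekih xwsrc
Hunk 3: at line 4 remove [fuu] add [viapr] -> 10 lines: rvizr nmycu clx azys zbqlx viapr lafs nsm aekih xwsrc
Hunk 4: at line 2 remove [azys,zbqlx] add [rus,ufiqe] -> 10 lines: rvizr nmycu clx rus ufiqe viapr lafs nsm aekih xwsrc
Final line 4: rus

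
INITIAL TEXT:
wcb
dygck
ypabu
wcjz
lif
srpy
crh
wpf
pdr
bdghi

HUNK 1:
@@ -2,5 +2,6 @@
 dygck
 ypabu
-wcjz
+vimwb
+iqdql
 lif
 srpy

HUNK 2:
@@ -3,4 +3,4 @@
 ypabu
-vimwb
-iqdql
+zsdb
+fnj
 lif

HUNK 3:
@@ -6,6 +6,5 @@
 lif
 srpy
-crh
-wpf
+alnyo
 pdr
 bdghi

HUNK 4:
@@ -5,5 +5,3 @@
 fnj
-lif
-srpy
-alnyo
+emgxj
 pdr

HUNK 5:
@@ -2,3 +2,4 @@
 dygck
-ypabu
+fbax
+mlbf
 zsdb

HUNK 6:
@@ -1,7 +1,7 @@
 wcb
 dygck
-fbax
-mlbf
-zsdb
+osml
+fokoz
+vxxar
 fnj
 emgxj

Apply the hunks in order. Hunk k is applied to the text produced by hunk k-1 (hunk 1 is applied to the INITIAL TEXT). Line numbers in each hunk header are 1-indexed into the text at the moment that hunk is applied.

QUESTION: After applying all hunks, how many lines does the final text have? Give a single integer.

Answer: 9

Derivation:
Hunk 1: at line 2 remove [wcjz] add [vimwb,iqdql] -> 11 lines: wcb dygck ypabu vimwb iqdql lif srpy crh wpf pdr bdghi
Hunk 2: at line 3 remove [vimwb,iqdql] add [zsdb,fnj] -> 11 lines: wcb dygck ypabu zsdb fnj lif srpy crh wpf pdr bdghi
Hunk 3: at line 6 remove [crh,wpf] add [alnyo] -> 10 lines: wcb dygck ypabu zsdb fnj lif srpy alnyo pdr bdghi
Hunk 4: at line 5 remove [lif,srpy,alnyo] add [emgxj] -> 8 lines: wcb dygck ypabu zsdb fnj emgxj pdr bdghi
Hunk 5: at line 2 remove [ypabu] add [fbax,mlbf] -> 9 lines: wcb dygck fbax mlbf zsdb fnj emgxj pdr bdghi
Hunk 6: at line 1 remove [fbax,mlbf,zsdb] add [osml,fokoz,vxxar] -> 9 lines: wcb dygck osml fokoz vxxar fnj emgxj pdr bdghi
Final line count: 9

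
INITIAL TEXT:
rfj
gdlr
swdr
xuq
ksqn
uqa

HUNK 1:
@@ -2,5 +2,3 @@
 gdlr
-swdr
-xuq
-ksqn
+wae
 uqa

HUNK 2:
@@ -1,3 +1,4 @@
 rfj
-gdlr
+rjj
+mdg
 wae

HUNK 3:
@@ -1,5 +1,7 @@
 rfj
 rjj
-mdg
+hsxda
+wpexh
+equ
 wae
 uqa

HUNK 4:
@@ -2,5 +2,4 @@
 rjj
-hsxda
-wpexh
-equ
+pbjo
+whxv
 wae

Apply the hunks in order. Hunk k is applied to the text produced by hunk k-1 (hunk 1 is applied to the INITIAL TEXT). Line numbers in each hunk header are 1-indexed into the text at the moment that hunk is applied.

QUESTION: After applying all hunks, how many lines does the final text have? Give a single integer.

Answer: 6

Derivation:
Hunk 1: at line 2 remove [swdr,xuq,ksqn] add [wae] -> 4 lines: rfj gdlr wae uqa
Hunk 2: at line 1 remove [gdlr] add [rjj,mdg] -> 5 lines: rfj rjj mdg wae uqa
Hunk 3: at line 1 remove [mdg] add [hsxda,wpexh,equ] -> 7 lines: rfj rjj hsxda wpexh equ wae uqa
Hunk 4: at line 2 remove [hsxda,wpexh,equ] add [pbjo,whxv] -> 6 lines: rfj rjj pbjo whxv wae uqa
Final line count: 6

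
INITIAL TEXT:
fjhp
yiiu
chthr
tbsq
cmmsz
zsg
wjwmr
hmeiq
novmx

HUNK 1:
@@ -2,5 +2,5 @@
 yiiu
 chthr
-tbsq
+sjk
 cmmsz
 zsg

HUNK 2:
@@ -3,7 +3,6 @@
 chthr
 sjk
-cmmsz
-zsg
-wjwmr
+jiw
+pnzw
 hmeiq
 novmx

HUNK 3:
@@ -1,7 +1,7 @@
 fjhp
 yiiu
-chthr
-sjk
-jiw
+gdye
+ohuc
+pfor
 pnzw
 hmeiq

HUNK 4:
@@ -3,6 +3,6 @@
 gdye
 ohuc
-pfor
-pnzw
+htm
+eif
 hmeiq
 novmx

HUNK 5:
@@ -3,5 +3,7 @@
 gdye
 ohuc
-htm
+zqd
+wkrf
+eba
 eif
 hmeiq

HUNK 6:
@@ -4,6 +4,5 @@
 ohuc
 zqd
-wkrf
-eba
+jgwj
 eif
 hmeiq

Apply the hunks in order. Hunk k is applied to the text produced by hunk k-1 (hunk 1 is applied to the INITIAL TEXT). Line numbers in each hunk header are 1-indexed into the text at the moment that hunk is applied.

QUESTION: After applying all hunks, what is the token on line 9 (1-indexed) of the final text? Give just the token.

Answer: novmx

Derivation:
Hunk 1: at line 2 remove [tbsq] add [sjk] -> 9 lines: fjhp yiiu chthr sjk cmmsz zsg wjwmr hmeiq novmx
Hunk 2: at line 3 remove [cmmsz,zsg,wjwmr] add [jiw,pnzw] -> 8 lines: fjhp yiiu chthr sjk jiw pnzw hmeiq novmx
Hunk 3: at line 1 remove [chthr,sjk,jiw] add [gdye,ohuc,pfor] -> 8 lines: fjhp yiiu gdye ohuc pfor pnzw hmeiq novmx
Hunk 4: at line 3 remove [pfor,pnzw] add [htm,eif] -> 8 lines: fjhp yiiu gdye ohuc htm eif hmeiq novmx
Hunk 5: at line 3 remove [htm] add [zqd,wkrf,eba] -> 10 lines: fjhp yiiu gdye ohuc zqd wkrf eba eif hmeiq novmx
Hunk 6: at line 4 remove [wkrf,eba] add [jgwj] -> 9 lines: fjhp yiiu gdye ohuc zqd jgwj eif hmeiq novmx
Final line 9: novmx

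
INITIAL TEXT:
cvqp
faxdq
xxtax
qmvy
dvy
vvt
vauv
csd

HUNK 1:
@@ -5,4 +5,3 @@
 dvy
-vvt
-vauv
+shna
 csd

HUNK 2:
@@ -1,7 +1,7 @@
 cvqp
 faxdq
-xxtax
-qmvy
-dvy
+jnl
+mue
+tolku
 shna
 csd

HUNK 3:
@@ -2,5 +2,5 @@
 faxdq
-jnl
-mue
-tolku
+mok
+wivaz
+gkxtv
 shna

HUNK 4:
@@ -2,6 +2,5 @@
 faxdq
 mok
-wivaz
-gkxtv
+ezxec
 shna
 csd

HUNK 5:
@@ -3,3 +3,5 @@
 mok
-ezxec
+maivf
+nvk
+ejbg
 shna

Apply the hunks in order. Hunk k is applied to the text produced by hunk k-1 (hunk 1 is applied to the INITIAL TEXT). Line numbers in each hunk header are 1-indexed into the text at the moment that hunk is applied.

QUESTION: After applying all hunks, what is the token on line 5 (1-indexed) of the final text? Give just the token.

Answer: nvk

Derivation:
Hunk 1: at line 5 remove [vvt,vauv] add [shna] -> 7 lines: cvqp faxdq xxtax qmvy dvy shna csd
Hunk 2: at line 1 remove [xxtax,qmvy,dvy] add [jnl,mue,tolku] -> 7 lines: cvqp faxdq jnl mue tolku shna csd
Hunk 3: at line 2 remove [jnl,mue,tolku] add [mok,wivaz,gkxtv] -> 7 lines: cvqp faxdq mok wivaz gkxtv shna csd
Hunk 4: at line 2 remove [wivaz,gkxtv] add [ezxec] -> 6 lines: cvqp faxdq mok ezxec shna csd
Hunk 5: at line 3 remove [ezxec] add [maivf,nvk,ejbg] -> 8 lines: cvqp faxdq mok maivf nvk ejbg shna csd
Final line 5: nvk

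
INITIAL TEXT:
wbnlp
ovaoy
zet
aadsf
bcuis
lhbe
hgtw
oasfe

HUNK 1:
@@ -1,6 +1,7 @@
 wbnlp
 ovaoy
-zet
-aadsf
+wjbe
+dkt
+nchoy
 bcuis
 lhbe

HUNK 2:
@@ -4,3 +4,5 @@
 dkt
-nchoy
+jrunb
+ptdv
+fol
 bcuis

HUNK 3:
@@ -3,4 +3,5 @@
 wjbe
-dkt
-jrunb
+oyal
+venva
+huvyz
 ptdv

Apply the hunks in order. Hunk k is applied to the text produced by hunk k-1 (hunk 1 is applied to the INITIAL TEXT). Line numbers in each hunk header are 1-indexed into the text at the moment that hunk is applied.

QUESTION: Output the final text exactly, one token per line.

Hunk 1: at line 1 remove [zet,aadsf] add [wjbe,dkt,nchoy] -> 9 lines: wbnlp ovaoy wjbe dkt nchoy bcuis lhbe hgtw oasfe
Hunk 2: at line 4 remove [nchoy] add [jrunb,ptdv,fol] -> 11 lines: wbnlp ovaoy wjbe dkt jrunb ptdv fol bcuis lhbe hgtw oasfe
Hunk 3: at line 3 remove [dkt,jrunb] add [oyal,venva,huvyz] -> 12 lines: wbnlp ovaoy wjbe oyal venva huvyz ptdv fol bcuis lhbe hgtw oasfe

Answer: wbnlp
ovaoy
wjbe
oyal
venva
huvyz
ptdv
fol
bcuis
lhbe
hgtw
oasfe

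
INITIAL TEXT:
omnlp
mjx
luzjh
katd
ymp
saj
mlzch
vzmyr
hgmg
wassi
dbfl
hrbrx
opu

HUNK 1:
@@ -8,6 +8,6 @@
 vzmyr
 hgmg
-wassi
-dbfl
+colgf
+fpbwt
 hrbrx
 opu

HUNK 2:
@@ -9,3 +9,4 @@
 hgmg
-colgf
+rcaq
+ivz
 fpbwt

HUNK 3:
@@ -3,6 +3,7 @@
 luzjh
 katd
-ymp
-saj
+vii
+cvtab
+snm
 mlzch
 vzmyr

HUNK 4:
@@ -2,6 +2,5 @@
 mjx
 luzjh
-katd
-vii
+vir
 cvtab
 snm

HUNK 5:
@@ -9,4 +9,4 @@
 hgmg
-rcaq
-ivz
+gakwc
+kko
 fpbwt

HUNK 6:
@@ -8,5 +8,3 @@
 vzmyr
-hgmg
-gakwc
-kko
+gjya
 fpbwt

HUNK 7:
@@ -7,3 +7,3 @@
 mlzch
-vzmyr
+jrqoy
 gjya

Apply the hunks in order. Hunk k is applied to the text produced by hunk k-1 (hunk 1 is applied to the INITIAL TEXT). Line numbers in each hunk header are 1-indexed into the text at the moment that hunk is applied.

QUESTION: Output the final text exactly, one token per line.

Answer: omnlp
mjx
luzjh
vir
cvtab
snm
mlzch
jrqoy
gjya
fpbwt
hrbrx
opu

Derivation:
Hunk 1: at line 8 remove [wassi,dbfl] add [colgf,fpbwt] -> 13 lines: omnlp mjx luzjh katd ymp saj mlzch vzmyr hgmg colgf fpbwt hrbrx opu
Hunk 2: at line 9 remove [colgf] add [rcaq,ivz] -> 14 lines: omnlp mjx luzjh katd ymp saj mlzch vzmyr hgmg rcaq ivz fpbwt hrbrx opu
Hunk 3: at line 3 remove [ymp,saj] add [vii,cvtab,snm] -> 15 lines: omnlp mjx luzjh katd vii cvtab snm mlzch vzmyr hgmg rcaq ivz fpbwt hrbrx opu
Hunk 4: at line 2 remove [katd,vii] add [vir] -> 14 lines: omnlp mjx luzjh vir cvtab snm mlzch vzmyr hgmg rcaq ivz fpbwt hrbrx opu
Hunk 5: at line 9 remove [rcaq,ivz] add [gakwc,kko] -> 14 lines: omnlp mjx luzjh vir cvtab snm mlzch vzmyr hgmg gakwc kko fpbwt hrbrx opu
Hunk 6: at line 8 remove [hgmg,gakwc,kko] add [gjya] -> 12 lines: omnlp mjx luzjh vir cvtab snm mlzch vzmyr gjya fpbwt hrbrx opu
Hunk 7: at line 7 remove [vzmyr] add [jrqoy] -> 12 lines: omnlp mjx luzjh vir cvtab snm mlzch jrqoy gjya fpbwt hrbrx opu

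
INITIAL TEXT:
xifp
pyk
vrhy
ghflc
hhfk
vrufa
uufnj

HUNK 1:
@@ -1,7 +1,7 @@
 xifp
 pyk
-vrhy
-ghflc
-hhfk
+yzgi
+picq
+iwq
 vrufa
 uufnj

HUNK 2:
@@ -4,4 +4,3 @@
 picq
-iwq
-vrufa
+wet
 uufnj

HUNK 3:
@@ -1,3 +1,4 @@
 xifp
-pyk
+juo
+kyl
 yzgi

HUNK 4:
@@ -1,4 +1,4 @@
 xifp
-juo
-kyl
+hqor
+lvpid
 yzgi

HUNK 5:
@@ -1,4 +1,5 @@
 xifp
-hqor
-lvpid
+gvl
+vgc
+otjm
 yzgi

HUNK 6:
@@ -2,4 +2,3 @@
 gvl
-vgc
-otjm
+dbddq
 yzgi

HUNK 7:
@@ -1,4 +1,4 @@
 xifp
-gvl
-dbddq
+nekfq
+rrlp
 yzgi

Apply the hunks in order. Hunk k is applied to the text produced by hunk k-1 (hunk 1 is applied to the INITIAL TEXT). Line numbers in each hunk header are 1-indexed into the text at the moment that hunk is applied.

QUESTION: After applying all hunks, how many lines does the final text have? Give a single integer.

Hunk 1: at line 1 remove [vrhy,ghflc,hhfk] add [yzgi,picq,iwq] -> 7 lines: xifp pyk yzgi picq iwq vrufa uufnj
Hunk 2: at line 4 remove [iwq,vrufa] add [wet] -> 6 lines: xifp pyk yzgi picq wet uufnj
Hunk 3: at line 1 remove [pyk] add [juo,kyl] -> 7 lines: xifp juo kyl yzgi picq wet uufnj
Hunk 4: at line 1 remove [juo,kyl] add [hqor,lvpid] -> 7 lines: xifp hqor lvpid yzgi picq wet uufnj
Hunk 5: at line 1 remove [hqor,lvpid] add [gvl,vgc,otjm] -> 8 lines: xifp gvl vgc otjm yzgi picq wet uufnj
Hunk 6: at line 2 remove [vgc,otjm] add [dbddq] -> 7 lines: xifp gvl dbddq yzgi picq wet uufnj
Hunk 7: at line 1 remove [gvl,dbddq] add [nekfq,rrlp] -> 7 lines: xifp nekfq rrlp yzgi picq wet uufnj
Final line count: 7

Answer: 7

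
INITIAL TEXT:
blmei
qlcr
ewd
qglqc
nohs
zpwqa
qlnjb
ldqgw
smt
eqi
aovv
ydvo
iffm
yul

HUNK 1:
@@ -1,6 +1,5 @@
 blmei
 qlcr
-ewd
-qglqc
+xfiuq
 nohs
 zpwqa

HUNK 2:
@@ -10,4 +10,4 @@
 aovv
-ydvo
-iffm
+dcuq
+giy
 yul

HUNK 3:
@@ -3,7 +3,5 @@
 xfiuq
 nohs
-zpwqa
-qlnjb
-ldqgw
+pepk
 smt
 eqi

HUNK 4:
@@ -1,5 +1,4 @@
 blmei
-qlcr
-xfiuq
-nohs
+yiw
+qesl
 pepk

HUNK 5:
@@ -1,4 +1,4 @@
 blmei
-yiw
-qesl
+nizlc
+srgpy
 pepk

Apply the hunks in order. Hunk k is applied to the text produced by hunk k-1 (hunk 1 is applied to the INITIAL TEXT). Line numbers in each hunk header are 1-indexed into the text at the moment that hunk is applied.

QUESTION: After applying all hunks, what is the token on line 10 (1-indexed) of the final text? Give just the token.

Hunk 1: at line 1 remove [ewd,qglqc] add [xfiuq] -> 13 lines: blmei qlcr xfiuq nohs zpwqa qlnjb ldqgw smt eqi aovv ydvo iffm yul
Hunk 2: at line 10 remove [ydvo,iffm] add [dcuq,giy] -> 13 lines: blmei qlcr xfiuq nohs zpwqa qlnjb ldqgw smt eqi aovv dcuq giy yul
Hunk 3: at line 3 remove [zpwqa,qlnjb,ldqgw] add [pepk] -> 11 lines: blmei qlcr xfiuq nohs pepk smt eqi aovv dcuq giy yul
Hunk 4: at line 1 remove [qlcr,xfiuq,nohs] add [yiw,qesl] -> 10 lines: blmei yiw qesl pepk smt eqi aovv dcuq giy yul
Hunk 5: at line 1 remove [yiw,qesl] add [nizlc,srgpy] -> 10 lines: blmei nizlc srgpy pepk smt eqi aovv dcuq giy yul
Final line 10: yul

Answer: yul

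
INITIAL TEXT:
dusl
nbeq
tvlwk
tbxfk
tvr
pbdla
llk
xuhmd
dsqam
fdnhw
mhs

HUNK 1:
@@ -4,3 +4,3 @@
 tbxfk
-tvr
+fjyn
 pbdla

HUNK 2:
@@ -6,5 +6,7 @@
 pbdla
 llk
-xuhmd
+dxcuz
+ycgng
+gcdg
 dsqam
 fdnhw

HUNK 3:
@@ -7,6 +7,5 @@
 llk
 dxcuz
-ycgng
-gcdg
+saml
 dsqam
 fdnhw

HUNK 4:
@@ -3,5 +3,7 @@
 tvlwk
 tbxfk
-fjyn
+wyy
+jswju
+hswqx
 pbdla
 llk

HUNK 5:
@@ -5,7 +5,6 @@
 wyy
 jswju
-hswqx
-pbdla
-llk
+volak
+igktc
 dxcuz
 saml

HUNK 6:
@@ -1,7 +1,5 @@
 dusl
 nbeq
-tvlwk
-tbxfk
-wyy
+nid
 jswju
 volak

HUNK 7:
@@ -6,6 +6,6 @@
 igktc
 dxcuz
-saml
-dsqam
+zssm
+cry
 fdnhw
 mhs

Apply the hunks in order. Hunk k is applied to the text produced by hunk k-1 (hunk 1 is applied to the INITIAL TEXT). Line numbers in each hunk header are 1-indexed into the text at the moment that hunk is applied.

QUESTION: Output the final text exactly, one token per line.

Answer: dusl
nbeq
nid
jswju
volak
igktc
dxcuz
zssm
cry
fdnhw
mhs

Derivation:
Hunk 1: at line 4 remove [tvr] add [fjyn] -> 11 lines: dusl nbeq tvlwk tbxfk fjyn pbdla llk xuhmd dsqam fdnhw mhs
Hunk 2: at line 6 remove [xuhmd] add [dxcuz,ycgng,gcdg] -> 13 lines: dusl nbeq tvlwk tbxfk fjyn pbdla llk dxcuz ycgng gcdg dsqam fdnhw mhs
Hunk 3: at line 7 remove [ycgng,gcdg] add [saml] -> 12 lines: dusl nbeq tvlwk tbxfk fjyn pbdla llk dxcuz saml dsqam fdnhw mhs
Hunk 4: at line 3 remove [fjyn] add [wyy,jswju,hswqx] -> 14 lines: dusl nbeq tvlwk tbxfk wyy jswju hswqx pbdla llk dxcuz saml dsqam fdnhw mhs
Hunk 5: at line 5 remove [hswqx,pbdla,llk] add [volak,igktc] -> 13 lines: dusl nbeq tvlwk tbxfk wyy jswju volak igktc dxcuz saml dsqam fdnhw mhs
Hunk 6: at line 1 remove [tvlwk,tbxfk,wyy] add [nid] -> 11 lines: dusl nbeq nid jswju volak igktc dxcuz saml dsqam fdnhw mhs
Hunk 7: at line 6 remove [saml,dsqam] add [zssm,cry] -> 11 lines: dusl nbeq nid jswju volak igktc dxcuz zssm cry fdnhw mhs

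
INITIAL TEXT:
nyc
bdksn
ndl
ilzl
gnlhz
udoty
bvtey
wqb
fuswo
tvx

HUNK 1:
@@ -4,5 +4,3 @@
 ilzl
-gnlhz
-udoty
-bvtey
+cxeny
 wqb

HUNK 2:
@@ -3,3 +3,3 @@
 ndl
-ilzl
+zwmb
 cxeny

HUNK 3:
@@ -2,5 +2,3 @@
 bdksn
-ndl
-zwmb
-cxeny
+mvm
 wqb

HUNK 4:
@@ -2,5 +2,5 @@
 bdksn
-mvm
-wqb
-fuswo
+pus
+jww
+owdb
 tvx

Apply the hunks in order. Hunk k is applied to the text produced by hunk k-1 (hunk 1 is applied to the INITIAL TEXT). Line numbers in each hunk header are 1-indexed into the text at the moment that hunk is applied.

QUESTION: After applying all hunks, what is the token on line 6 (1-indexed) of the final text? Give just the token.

Hunk 1: at line 4 remove [gnlhz,udoty,bvtey] add [cxeny] -> 8 lines: nyc bdksn ndl ilzl cxeny wqb fuswo tvx
Hunk 2: at line 3 remove [ilzl] add [zwmb] -> 8 lines: nyc bdksn ndl zwmb cxeny wqb fuswo tvx
Hunk 3: at line 2 remove [ndl,zwmb,cxeny] add [mvm] -> 6 lines: nyc bdksn mvm wqb fuswo tvx
Hunk 4: at line 2 remove [mvm,wqb,fuswo] add [pus,jww,owdb] -> 6 lines: nyc bdksn pus jww owdb tvx
Final line 6: tvx

Answer: tvx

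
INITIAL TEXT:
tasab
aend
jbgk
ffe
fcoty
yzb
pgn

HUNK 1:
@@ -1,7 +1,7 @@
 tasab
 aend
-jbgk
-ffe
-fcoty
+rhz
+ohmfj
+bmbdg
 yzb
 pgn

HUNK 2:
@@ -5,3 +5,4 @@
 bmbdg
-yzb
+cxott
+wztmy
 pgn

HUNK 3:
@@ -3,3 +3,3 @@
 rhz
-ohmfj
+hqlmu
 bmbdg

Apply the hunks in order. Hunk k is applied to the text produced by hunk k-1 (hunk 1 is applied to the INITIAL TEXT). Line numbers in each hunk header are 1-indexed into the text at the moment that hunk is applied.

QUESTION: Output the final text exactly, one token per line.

Hunk 1: at line 1 remove [jbgk,ffe,fcoty] add [rhz,ohmfj,bmbdg] -> 7 lines: tasab aend rhz ohmfj bmbdg yzb pgn
Hunk 2: at line 5 remove [yzb] add [cxott,wztmy] -> 8 lines: tasab aend rhz ohmfj bmbdg cxott wztmy pgn
Hunk 3: at line 3 remove [ohmfj] add [hqlmu] -> 8 lines: tasab aend rhz hqlmu bmbdg cxott wztmy pgn

Answer: tasab
aend
rhz
hqlmu
bmbdg
cxott
wztmy
pgn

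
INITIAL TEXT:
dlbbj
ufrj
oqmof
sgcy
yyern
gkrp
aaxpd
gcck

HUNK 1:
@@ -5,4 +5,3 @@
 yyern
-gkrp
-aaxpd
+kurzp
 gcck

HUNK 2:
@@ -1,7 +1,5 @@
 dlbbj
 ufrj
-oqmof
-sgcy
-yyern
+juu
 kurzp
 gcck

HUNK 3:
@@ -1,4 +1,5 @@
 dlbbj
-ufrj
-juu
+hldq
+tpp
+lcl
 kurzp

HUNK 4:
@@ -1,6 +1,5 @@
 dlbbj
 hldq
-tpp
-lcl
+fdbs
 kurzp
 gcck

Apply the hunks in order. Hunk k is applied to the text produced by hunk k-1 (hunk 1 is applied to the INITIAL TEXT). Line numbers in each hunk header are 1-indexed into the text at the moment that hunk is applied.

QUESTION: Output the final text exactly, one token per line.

Hunk 1: at line 5 remove [gkrp,aaxpd] add [kurzp] -> 7 lines: dlbbj ufrj oqmof sgcy yyern kurzp gcck
Hunk 2: at line 1 remove [oqmof,sgcy,yyern] add [juu] -> 5 lines: dlbbj ufrj juu kurzp gcck
Hunk 3: at line 1 remove [ufrj,juu] add [hldq,tpp,lcl] -> 6 lines: dlbbj hldq tpp lcl kurzp gcck
Hunk 4: at line 1 remove [tpp,lcl] add [fdbs] -> 5 lines: dlbbj hldq fdbs kurzp gcck

Answer: dlbbj
hldq
fdbs
kurzp
gcck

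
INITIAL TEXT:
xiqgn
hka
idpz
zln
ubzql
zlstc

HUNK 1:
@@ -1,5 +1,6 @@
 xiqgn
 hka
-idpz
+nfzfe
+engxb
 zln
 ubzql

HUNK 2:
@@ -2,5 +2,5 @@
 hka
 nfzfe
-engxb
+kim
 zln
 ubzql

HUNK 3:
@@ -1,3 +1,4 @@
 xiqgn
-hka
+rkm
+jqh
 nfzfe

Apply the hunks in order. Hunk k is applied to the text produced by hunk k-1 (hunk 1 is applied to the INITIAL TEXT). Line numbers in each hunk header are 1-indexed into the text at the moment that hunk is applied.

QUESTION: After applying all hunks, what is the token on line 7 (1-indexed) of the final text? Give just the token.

Hunk 1: at line 1 remove [idpz] add [nfzfe,engxb] -> 7 lines: xiqgn hka nfzfe engxb zln ubzql zlstc
Hunk 2: at line 2 remove [engxb] add [kim] -> 7 lines: xiqgn hka nfzfe kim zln ubzql zlstc
Hunk 3: at line 1 remove [hka] add [rkm,jqh] -> 8 lines: xiqgn rkm jqh nfzfe kim zln ubzql zlstc
Final line 7: ubzql

Answer: ubzql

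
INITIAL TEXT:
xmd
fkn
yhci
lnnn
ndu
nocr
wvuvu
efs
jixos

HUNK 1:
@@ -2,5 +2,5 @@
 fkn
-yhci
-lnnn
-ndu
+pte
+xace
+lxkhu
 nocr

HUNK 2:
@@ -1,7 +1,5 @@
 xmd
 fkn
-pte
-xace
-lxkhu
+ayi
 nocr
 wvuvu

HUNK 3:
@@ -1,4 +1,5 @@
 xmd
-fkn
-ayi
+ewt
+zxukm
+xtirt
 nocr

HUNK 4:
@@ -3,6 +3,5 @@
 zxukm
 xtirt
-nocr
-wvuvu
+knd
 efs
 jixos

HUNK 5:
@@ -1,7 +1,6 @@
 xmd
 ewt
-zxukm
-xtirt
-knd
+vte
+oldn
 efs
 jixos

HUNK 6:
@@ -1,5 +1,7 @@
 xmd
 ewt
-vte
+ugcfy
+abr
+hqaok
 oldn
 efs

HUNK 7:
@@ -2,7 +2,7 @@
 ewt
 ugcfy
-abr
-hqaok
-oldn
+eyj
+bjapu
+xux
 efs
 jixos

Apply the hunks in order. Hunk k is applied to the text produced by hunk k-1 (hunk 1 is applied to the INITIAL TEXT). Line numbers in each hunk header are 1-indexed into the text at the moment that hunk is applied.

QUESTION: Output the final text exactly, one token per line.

Hunk 1: at line 2 remove [yhci,lnnn,ndu] add [pte,xace,lxkhu] -> 9 lines: xmd fkn pte xace lxkhu nocr wvuvu efs jixos
Hunk 2: at line 1 remove [pte,xace,lxkhu] add [ayi] -> 7 lines: xmd fkn ayi nocr wvuvu efs jixos
Hunk 3: at line 1 remove [fkn,ayi] add [ewt,zxukm,xtirt] -> 8 lines: xmd ewt zxukm xtirt nocr wvuvu efs jixos
Hunk 4: at line 3 remove [nocr,wvuvu] add [knd] -> 7 lines: xmd ewt zxukm xtirt knd efs jixos
Hunk 5: at line 1 remove [zxukm,xtirt,knd] add [vte,oldn] -> 6 lines: xmd ewt vte oldn efs jixos
Hunk 6: at line 1 remove [vte] add [ugcfy,abr,hqaok] -> 8 lines: xmd ewt ugcfy abr hqaok oldn efs jixos
Hunk 7: at line 2 remove [abr,hqaok,oldn] add [eyj,bjapu,xux] -> 8 lines: xmd ewt ugcfy eyj bjapu xux efs jixos

Answer: xmd
ewt
ugcfy
eyj
bjapu
xux
efs
jixos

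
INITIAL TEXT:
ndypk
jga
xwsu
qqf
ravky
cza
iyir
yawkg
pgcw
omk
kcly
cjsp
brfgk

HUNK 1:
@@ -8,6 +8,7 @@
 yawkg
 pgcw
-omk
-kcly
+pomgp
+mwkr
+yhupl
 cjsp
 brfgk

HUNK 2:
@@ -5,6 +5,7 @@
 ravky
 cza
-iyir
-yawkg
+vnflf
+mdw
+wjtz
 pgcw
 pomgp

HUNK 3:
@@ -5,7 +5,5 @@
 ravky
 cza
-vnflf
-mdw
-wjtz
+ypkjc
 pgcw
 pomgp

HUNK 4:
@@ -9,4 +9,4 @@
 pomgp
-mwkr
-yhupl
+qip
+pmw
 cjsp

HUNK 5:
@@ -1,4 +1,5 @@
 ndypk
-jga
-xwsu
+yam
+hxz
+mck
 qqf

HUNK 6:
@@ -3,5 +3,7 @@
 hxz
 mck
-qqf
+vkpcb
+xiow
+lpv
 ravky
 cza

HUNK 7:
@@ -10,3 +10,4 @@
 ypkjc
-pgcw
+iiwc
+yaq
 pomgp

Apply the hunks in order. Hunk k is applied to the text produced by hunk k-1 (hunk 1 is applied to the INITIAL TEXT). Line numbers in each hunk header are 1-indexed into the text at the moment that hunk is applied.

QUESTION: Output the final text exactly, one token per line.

Answer: ndypk
yam
hxz
mck
vkpcb
xiow
lpv
ravky
cza
ypkjc
iiwc
yaq
pomgp
qip
pmw
cjsp
brfgk

Derivation:
Hunk 1: at line 8 remove [omk,kcly] add [pomgp,mwkr,yhupl] -> 14 lines: ndypk jga xwsu qqf ravky cza iyir yawkg pgcw pomgp mwkr yhupl cjsp brfgk
Hunk 2: at line 5 remove [iyir,yawkg] add [vnflf,mdw,wjtz] -> 15 lines: ndypk jga xwsu qqf ravky cza vnflf mdw wjtz pgcw pomgp mwkr yhupl cjsp brfgk
Hunk 3: at line 5 remove [vnflf,mdw,wjtz] add [ypkjc] -> 13 lines: ndypk jga xwsu qqf ravky cza ypkjc pgcw pomgp mwkr yhupl cjsp brfgk
Hunk 4: at line 9 remove [mwkr,yhupl] add [qip,pmw] -> 13 lines: ndypk jga xwsu qqf ravky cza ypkjc pgcw pomgp qip pmw cjsp brfgk
Hunk 5: at line 1 remove [jga,xwsu] add [yam,hxz,mck] -> 14 lines: ndypk yam hxz mck qqf ravky cza ypkjc pgcw pomgp qip pmw cjsp brfgk
Hunk 6: at line 3 remove [qqf] add [vkpcb,xiow,lpv] -> 16 lines: ndypk yam hxz mck vkpcb xiow lpv ravky cza ypkjc pgcw pomgp qip pmw cjsp brfgk
Hunk 7: at line 10 remove [pgcw] add [iiwc,yaq] -> 17 lines: ndypk yam hxz mck vkpcb xiow lpv ravky cza ypkjc iiwc yaq pomgp qip pmw cjsp brfgk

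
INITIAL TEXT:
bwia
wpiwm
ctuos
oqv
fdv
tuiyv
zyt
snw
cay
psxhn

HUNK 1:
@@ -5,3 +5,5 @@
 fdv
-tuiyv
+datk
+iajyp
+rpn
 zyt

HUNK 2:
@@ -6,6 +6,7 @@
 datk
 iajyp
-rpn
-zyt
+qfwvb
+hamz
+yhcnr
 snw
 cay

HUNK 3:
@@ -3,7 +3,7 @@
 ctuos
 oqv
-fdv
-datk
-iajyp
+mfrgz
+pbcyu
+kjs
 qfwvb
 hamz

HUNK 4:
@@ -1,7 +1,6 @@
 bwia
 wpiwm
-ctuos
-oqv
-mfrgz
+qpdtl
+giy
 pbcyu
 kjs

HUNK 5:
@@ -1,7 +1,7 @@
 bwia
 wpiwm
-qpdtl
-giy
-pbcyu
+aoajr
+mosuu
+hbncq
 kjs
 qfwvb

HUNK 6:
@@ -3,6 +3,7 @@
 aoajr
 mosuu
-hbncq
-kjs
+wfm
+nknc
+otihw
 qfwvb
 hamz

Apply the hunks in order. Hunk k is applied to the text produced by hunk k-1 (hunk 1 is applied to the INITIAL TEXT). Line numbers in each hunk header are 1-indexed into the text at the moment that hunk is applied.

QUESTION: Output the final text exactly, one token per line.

Answer: bwia
wpiwm
aoajr
mosuu
wfm
nknc
otihw
qfwvb
hamz
yhcnr
snw
cay
psxhn

Derivation:
Hunk 1: at line 5 remove [tuiyv] add [datk,iajyp,rpn] -> 12 lines: bwia wpiwm ctuos oqv fdv datk iajyp rpn zyt snw cay psxhn
Hunk 2: at line 6 remove [rpn,zyt] add [qfwvb,hamz,yhcnr] -> 13 lines: bwia wpiwm ctuos oqv fdv datk iajyp qfwvb hamz yhcnr snw cay psxhn
Hunk 3: at line 3 remove [fdv,datk,iajyp] add [mfrgz,pbcyu,kjs] -> 13 lines: bwia wpiwm ctuos oqv mfrgz pbcyu kjs qfwvb hamz yhcnr snw cay psxhn
Hunk 4: at line 1 remove [ctuos,oqv,mfrgz] add [qpdtl,giy] -> 12 lines: bwia wpiwm qpdtl giy pbcyu kjs qfwvb hamz yhcnr snw cay psxhn
Hunk 5: at line 1 remove [qpdtl,giy,pbcyu] add [aoajr,mosuu,hbncq] -> 12 lines: bwia wpiwm aoajr mosuu hbncq kjs qfwvb hamz yhcnr snw cay psxhn
Hunk 6: at line 3 remove [hbncq,kjs] add [wfm,nknc,otihw] -> 13 lines: bwia wpiwm aoajr mosuu wfm nknc otihw qfwvb hamz yhcnr snw cay psxhn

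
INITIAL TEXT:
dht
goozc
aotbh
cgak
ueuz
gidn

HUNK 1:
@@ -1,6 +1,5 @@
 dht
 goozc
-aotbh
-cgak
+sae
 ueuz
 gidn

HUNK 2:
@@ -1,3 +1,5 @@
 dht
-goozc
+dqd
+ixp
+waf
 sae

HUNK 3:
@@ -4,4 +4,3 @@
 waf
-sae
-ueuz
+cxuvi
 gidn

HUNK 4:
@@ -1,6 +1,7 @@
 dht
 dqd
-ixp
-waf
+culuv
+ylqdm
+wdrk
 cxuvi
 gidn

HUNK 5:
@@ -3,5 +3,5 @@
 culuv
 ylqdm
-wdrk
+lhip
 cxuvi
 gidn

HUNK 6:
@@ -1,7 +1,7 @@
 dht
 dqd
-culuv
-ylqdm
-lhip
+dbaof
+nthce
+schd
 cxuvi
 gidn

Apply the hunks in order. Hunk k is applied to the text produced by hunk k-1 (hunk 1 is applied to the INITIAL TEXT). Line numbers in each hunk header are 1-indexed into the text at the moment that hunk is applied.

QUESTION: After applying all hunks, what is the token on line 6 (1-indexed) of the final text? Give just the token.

Answer: cxuvi

Derivation:
Hunk 1: at line 1 remove [aotbh,cgak] add [sae] -> 5 lines: dht goozc sae ueuz gidn
Hunk 2: at line 1 remove [goozc] add [dqd,ixp,waf] -> 7 lines: dht dqd ixp waf sae ueuz gidn
Hunk 3: at line 4 remove [sae,ueuz] add [cxuvi] -> 6 lines: dht dqd ixp waf cxuvi gidn
Hunk 4: at line 1 remove [ixp,waf] add [culuv,ylqdm,wdrk] -> 7 lines: dht dqd culuv ylqdm wdrk cxuvi gidn
Hunk 5: at line 3 remove [wdrk] add [lhip] -> 7 lines: dht dqd culuv ylqdm lhip cxuvi gidn
Hunk 6: at line 1 remove [culuv,ylqdm,lhip] add [dbaof,nthce,schd] -> 7 lines: dht dqd dbaof nthce schd cxuvi gidn
Final line 6: cxuvi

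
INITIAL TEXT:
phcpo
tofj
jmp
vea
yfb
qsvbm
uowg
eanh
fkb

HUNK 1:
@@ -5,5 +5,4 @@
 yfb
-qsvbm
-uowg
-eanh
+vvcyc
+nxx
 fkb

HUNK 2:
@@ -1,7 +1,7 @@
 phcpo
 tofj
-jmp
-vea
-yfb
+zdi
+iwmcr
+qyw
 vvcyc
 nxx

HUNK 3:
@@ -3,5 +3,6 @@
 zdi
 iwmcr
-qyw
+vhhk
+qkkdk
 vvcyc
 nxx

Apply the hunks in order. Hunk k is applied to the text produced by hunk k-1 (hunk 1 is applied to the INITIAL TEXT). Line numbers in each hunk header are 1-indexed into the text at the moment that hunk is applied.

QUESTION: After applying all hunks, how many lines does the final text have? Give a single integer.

Answer: 9

Derivation:
Hunk 1: at line 5 remove [qsvbm,uowg,eanh] add [vvcyc,nxx] -> 8 lines: phcpo tofj jmp vea yfb vvcyc nxx fkb
Hunk 2: at line 1 remove [jmp,vea,yfb] add [zdi,iwmcr,qyw] -> 8 lines: phcpo tofj zdi iwmcr qyw vvcyc nxx fkb
Hunk 3: at line 3 remove [qyw] add [vhhk,qkkdk] -> 9 lines: phcpo tofj zdi iwmcr vhhk qkkdk vvcyc nxx fkb
Final line count: 9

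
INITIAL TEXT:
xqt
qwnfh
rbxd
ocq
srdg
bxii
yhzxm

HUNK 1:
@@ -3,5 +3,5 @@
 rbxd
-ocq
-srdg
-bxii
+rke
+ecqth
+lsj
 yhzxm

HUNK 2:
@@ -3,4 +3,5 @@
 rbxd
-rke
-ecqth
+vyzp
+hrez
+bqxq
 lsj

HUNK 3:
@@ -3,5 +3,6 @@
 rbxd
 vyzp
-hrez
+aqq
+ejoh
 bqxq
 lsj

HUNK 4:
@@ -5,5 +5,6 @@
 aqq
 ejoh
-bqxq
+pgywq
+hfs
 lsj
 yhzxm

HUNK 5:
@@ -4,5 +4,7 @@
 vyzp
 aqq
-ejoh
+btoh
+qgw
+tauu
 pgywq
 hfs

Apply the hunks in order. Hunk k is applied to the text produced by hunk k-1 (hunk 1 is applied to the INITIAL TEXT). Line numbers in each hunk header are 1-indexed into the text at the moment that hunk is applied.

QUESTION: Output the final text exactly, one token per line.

Hunk 1: at line 3 remove [ocq,srdg,bxii] add [rke,ecqth,lsj] -> 7 lines: xqt qwnfh rbxd rke ecqth lsj yhzxm
Hunk 2: at line 3 remove [rke,ecqth] add [vyzp,hrez,bqxq] -> 8 lines: xqt qwnfh rbxd vyzp hrez bqxq lsj yhzxm
Hunk 3: at line 3 remove [hrez] add [aqq,ejoh] -> 9 lines: xqt qwnfh rbxd vyzp aqq ejoh bqxq lsj yhzxm
Hunk 4: at line 5 remove [bqxq] add [pgywq,hfs] -> 10 lines: xqt qwnfh rbxd vyzp aqq ejoh pgywq hfs lsj yhzxm
Hunk 5: at line 4 remove [ejoh] add [btoh,qgw,tauu] -> 12 lines: xqt qwnfh rbxd vyzp aqq btoh qgw tauu pgywq hfs lsj yhzxm

Answer: xqt
qwnfh
rbxd
vyzp
aqq
btoh
qgw
tauu
pgywq
hfs
lsj
yhzxm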